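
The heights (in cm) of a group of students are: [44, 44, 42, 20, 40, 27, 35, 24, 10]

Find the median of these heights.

35

Step 1: Sort the data in ascending order: [10, 20, 24, 27, 35, 40, 42, 44, 44]
Step 2: The number of values is n = 9.
Step 3: Since n is odd, the median is the middle value at position 5: 35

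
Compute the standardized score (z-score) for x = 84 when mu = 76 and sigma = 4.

2

Step 1: Recall the z-score formula: z = (x - mu) / sigma
Step 2: Substitute values: z = (84 - 76) / 4
Step 3: z = 8 / 4 = 2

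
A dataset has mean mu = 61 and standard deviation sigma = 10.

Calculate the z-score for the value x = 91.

3

Step 1: Recall the z-score formula: z = (x - mu) / sigma
Step 2: Substitute values: z = (91 - 61) / 10
Step 3: z = 30 / 10 = 3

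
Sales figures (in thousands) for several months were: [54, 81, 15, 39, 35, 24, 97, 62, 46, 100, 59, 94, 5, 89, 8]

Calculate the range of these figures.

95

Step 1: Identify the maximum value: max = 100
Step 2: Identify the minimum value: min = 5
Step 3: Range = max - min = 100 - 5 = 95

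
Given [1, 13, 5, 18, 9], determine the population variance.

35.36

Step 1: Compute the mean: (1 + 13 + 5 + 18 + 9) / 5 = 9.2
Step 2: Compute squared deviations from the mean:
  (1 - 9.2)^2 = 67.24
  (13 - 9.2)^2 = 14.44
  (5 - 9.2)^2 = 17.64
  (18 - 9.2)^2 = 77.44
  (9 - 9.2)^2 = 0.04
Step 3: Sum of squared deviations = 176.8
Step 4: Population variance = 176.8 / 5 = 35.36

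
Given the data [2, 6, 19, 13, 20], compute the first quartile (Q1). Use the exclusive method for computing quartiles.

4

Step 1: Sort the data: [2, 6, 13, 19, 20]
Step 2: n = 5
Step 3: Using the exclusive quartile method:
  Q1 = 4
  Q2 (median) = 13
  Q3 = 19.5
  IQR = Q3 - Q1 = 19.5 - 4 = 15.5
Step 4: Q1 = 4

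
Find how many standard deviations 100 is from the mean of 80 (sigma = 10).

2

Step 1: Recall the z-score formula: z = (x - mu) / sigma
Step 2: Substitute values: z = (100 - 80) / 10
Step 3: z = 20 / 10 = 2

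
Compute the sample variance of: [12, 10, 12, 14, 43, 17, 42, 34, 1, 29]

211.6

Step 1: Compute the mean: (12 + 10 + 12 + 14 + 43 + 17 + 42 + 34 + 1 + 29) / 10 = 21.4
Step 2: Compute squared deviations from the mean:
  (12 - 21.4)^2 = 88.36
  (10 - 21.4)^2 = 129.96
  (12 - 21.4)^2 = 88.36
  (14 - 21.4)^2 = 54.76
  (43 - 21.4)^2 = 466.56
  (17 - 21.4)^2 = 19.36
  (42 - 21.4)^2 = 424.36
  (34 - 21.4)^2 = 158.76
  (1 - 21.4)^2 = 416.16
  (29 - 21.4)^2 = 57.76
Step 3: Sum of squared deviations = 1904.4
Step 4: Sample variance = 1904.4 / 9 = 211.6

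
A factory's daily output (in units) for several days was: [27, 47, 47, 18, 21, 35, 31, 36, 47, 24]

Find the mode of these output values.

47

Step 1: Count the frequency of each value:
  18: appears 1 time(s)
  21: appears 1 time(s)
  24: appears 1 time(s)
  27: appears 1 time(s)
  31: appears 1 time(s)
  35: appears 1 time(s)
  36: appears 1 time(s)
  47: appears 3 time(s)
Step 2: The value 47 appears most frequently (3 times).
Step 3: Mode = 47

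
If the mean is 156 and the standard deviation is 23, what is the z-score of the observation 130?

-1.1304

Step 1: Recall the z-score formula: z = (x - mu) / sigma
Step 2: Substitute values: z = (130 - 156) / 23
Step 3: z = -26 / 23 = -1.1304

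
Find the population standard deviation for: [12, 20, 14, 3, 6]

6

Step 1: Compute the mean: 11
Step 2: Sum of squared deviations from the mean: 180
Step 3: Population variance = 180 / 5 = 36
Step 4: Standard deviation = sqrt(36) = 6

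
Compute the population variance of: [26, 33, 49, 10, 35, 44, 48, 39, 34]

130.2222

Step 1: Compute the mean: (26 + 33 + 49 + 10 + 35 + 44 + 48 + 39 + 34) / 9 = 35.3333
Step 2: Compute squared deviations from the mean:
  (26 - 35.3333)^2 = 87.1111
  (33 - 35.3333)^2 = 5.4444
  (49 - 35.3333)^2 = 186.7778
  (10 - 35.3333)^2 = 641.7778
  (35 - 35.3333)^2 = 0.1111
  (44 - 35.3333)^2 = 75.1111
  (48 - 35.3333)^2 = 160.4444
  (39 - 35.3333)^2 = 13.4444
  (34 - 35.3333)^2 = 1.7778
Step 3: Sum of squared deviations = 1172
Step 4: Population variance = 1172 / 9 = 130.2222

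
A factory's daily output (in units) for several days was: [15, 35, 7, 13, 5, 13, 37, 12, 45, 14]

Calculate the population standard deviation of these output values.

13.2454

Step 1: Compute the mean: 19.6
Step 2: Sum of squared deviations from the mean: 1754.4
Step 3: Population variance = 1754.4 / 10 = 175.44
Step 4: Standard deviation = sqrt(175.44) = 13.2454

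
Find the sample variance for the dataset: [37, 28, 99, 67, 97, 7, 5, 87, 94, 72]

1372.2333

Step 1: Compute the mean: (37 + 28 + 99 + 67 + 97 + 7 + 5 + 87 + 94 + 72) / 10 = 59.3
Step 2: Compute squared deviations from the mean:
  (37 - 59.3)^2 = 497.29
  (28 - 59.3)^2 = 979.69
  (99 - 59.3)^2 = 1576.09
  (67 - 59.3)^2 = 59.29
  (97 - 59.3)^2 = 1421.29
  (7 - 59.3)^2 = 2735.29
  (5 - 59.3)^2 = 2948.49
  (87 - 59.3)^2 = 767.29
  (94 - 59.3)^2 = 1204.09
  (72 - 59.3)^2 = 161.29
Step 3: Sum of squared deviations = 12350.1
Step 4: Sample variance = 12350.1 / 9 = 1372.2333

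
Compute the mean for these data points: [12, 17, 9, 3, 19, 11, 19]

12.8571

Step 1: Sum all values: 12 + 17 + 9 + 3 + 19 + 11 + 19 = 90
Step 2: Count the number of values: n = 7
Step 3: Mean = sum / n = 90 / 7 = 12.8571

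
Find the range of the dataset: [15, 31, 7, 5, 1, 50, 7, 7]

49

Step 1: Identify the maximum value: max = 50
Step 2: Identify the minimum value: min = 1
Step 3: Range = max - min = 50 - 1 = 49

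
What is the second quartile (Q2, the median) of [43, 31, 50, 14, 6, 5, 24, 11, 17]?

17

Step 1: Sort the data: [5, 6, 11, 14, 17, 24, 31, 43, 50]
Step 2: n = 9
Step 3: Q2 is the median. Since n is odd, it is the middle value at position 5: 17
Step 4: Q2 = 17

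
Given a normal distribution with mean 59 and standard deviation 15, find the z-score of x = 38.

-1.4

Step 1: Recall the z-score formula: z = (x - mu) / sigma
Step 2: Substitute values: z = (38 - 59) / 15
Step 3: z = -21 / 15 = -1.4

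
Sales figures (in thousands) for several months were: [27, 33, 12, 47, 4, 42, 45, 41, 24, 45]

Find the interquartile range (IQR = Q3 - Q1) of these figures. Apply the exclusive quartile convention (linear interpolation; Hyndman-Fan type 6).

24

Step 1: Sort the data: [4, 12, 24, 27, 33, 41, 42, 45, 45, 47]
Step 2: n = 10
Step 3: Using the exclusive quartile method:
  Q1 = 21
  Q2 (median) = 37
  Q3 = 45
  IQR = Q3 - Q1 = 45 - 21 = 24
Step 4: IQR = 24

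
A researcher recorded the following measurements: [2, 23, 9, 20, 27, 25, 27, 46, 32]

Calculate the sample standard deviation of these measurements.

12.6995

Step 1: Compute the mean: 23.4444
Step 2: Sum of squared deviations from the mean: 1290.2222
Step 3: Sample variance = 1290.2222 / 8 = 161.2778
Step 4: Standard deviation = sqrt(161.2778) = 12.6995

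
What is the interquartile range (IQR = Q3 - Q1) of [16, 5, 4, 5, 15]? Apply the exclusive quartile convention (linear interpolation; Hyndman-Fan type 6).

11

Step 1: Sort the data: [4, 5, 5, 15, 16]
Step 2: n = 5
Step 3: Using the exclusive quartile method:
  Q1 = 4.5
  Q2 (median) = 5
  Q3 = 15.5
  IQR = Q3 - Q1 = 15.5 - 4.5 = 11
Step 4: IQR = 11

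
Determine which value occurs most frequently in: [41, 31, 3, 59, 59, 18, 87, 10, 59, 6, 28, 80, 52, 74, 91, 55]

59

Step 1: Count the frequency of each value:
  3: appears 1 time(s)
  6: appears 1 time(s)
  10: appears 1 time(s)
  18: appears 1 time(s)
  28: appears 1 time(s)
  31: appears 1 time(s)
  41: appears 1 time(s)
  52: appears 1 time(s)
  55: appears 1 time(s)
  59: appears 3 time(s)
  74: appears 1 time(s)
  80: appears 1 time(s)
  87: appears 1 time(s)
  91: appears 1 time(s)
Step 2: The value 59 appears most frequently (3 times).
Step 3: Mode = 59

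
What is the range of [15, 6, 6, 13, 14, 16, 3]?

13

Step 1: Identify the maximum value: max = 16
Step 2: Identify the minimum value: min = 3
Step 3: Range = max - min = 16 - 3 = 13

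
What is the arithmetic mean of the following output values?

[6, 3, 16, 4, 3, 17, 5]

7.7143

Step 1: Sum all values: 6 + 3 + 16 + 4 + 3 + 17 + 5 = 54
Step 2: Count the number of values: n = 7
Step 3: Mean = sum / n = 54 / 7 = 7.7143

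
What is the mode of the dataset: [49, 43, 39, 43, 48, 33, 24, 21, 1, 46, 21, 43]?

43

Step 1: Count the frequency of each value:
  1: appears 1 time(s)
  21: appears 2 time(s)
  24: appears 1 time(s)
  33: appears 1 time(s)
  39: appears 1 time(s)
  43: appears 3 time(s)
  46: appears 1 time(s)
  48: appears 1 time(s)
  49: appears 1 time(s)
Step 2: The value 43 appears most frequently (3 times).
Step 3: Mode = 43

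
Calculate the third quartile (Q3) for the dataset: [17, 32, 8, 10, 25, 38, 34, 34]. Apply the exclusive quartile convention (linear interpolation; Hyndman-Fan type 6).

34

Step 1: Sort the data: [8, 10, 17, 25, 32, 34, 34, 38]
Step 2: n = 8
Step 3: Using the exclusive quartile method:
  Q1 = 11.75
  Q2 (median) = 28.5
  Q3 = 34
  IQR = Q3 - Q1 = 34 - 11.75 = 22.25
Step 4: Q3 = 34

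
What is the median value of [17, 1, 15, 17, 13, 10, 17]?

15

Step 1: Sort the data in ascending order: [1, 10, 13, 15, 17, 17, 17]
Step 2: The number of values is n = 7.
Step 3: Since n is odd, the median is the middle value at position 4: 15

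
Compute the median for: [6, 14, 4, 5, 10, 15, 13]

10

Step 1: Sort the data in ascending order: [4, 5, 6, 10, 13, 14, 15]
Step 2: The number of values is n = 7.
Step 3: Since n is odd, the median is the middle value at position 4: 10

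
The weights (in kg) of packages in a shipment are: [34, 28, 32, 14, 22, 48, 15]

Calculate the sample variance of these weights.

141.9524

Step 1: Compute the mean: (34 + 28 + 32 + 14 + 22 + 48 + 15) / 7 = 27.5714
Step 2: Compute squared deviations from the mean:
  (34 - 27.5714)^2 = 41.3265
  (28 - 27.5714)^2 = 0.1837
  (32 - 27.5714)^2 = 19.6122
  (14 - 27.5714)^2 = 184.1837
  (22 - 27.5714)^2 = 31.0408
  (48 - 27.5714)^2 = 417.3265
  (15 - 27.5714)^2 = 158.0408
Step 3: Sum of squared deviations = 851.7143
Step 4: Sample variance = 851.7143 / 6 = 141.9524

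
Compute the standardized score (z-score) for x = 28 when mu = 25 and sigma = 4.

0.75

Step 1: Recall the z-score formula: z = (x - mu) / sigma
Step 2: Substitute values: z = (28 - 25) / 4
Step 3: z = 3 / 4 = 0.75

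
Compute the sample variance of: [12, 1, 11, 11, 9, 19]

33.5

Step 1: Compute the mean: (12 + 1 + 11 + 11 + 9 + 19) / 6 = 10.5
Step 2: Compute squared deviations from the mean:
  (12 - 10.5)^2 = 2.25
  (1 - 10.5)^2 = 90.25
  (11 - 10.5)^2 = 0.25
  (11 - 10.5)^2 = 0.25
  (9 - 10.5)^2 = 2.25
  (19 - 10.5)^2 = 72.25
Step 3: Sum of squared deviations = 167.5
Step 4: Sample variance = 167.5 / 5 = 33.5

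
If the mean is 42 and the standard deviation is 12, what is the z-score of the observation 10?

-2.6667

Step 1: Recall the z-score formula: z = (x - mu) / sigma
Step 2: Substitute values: z = (10 - 42) / 12
Step 3: z = -32 / 12 = -2.6667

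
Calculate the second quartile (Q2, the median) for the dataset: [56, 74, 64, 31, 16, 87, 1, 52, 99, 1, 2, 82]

54

Step 1: Sort the data: [1, 1, 2, 16, 31, 52, 56, 64, 74, 82, 87, 99]
Step 2: n = 12
Step 3: Q2 is the median. Since n is even, it is the average of the values at positions 6 and 7:
  Q2 = (52 + 56) / 2 = 54
Step 4: Q2 = 54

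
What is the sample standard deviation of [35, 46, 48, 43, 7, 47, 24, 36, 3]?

17.1497

Step 1: Compute the mean: 32.1111
Step 2: Sum of squared deviations from the mean: 2352.8889
Step 3: Sample variance = 2352.8889 / 8 = 294.1111
Step 4: Standard deviation = sqrt(294.1111) = 17.1497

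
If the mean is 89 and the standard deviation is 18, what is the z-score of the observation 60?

-1.6111

Step 1: Recall the z-score formula: z = (x - mu) / sigma
Step 2: Substitute values: z = (60 - 89) / 18
Step 3: z = -29 / 18 = -1.6111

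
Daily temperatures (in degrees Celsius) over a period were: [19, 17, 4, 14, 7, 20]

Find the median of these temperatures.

15.5

Step 1: Sort the data in ascending order: [4, 7, 14, 17, 19, 20]
Step 2: The number of values is n = 6.
Step 3: Since n is even, the median is the average of positions 3 and 4:
  Median = (14 + 17) / 2 = 15.5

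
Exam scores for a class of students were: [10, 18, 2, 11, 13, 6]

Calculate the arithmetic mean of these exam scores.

10

Step 1: Sum all values: 10 + 18 + 2 + 11 + 13 + 6 = 60
Step 2: Count the number of values: n = 6
Step 3: Mean = sum / n = 60 / 6 = 10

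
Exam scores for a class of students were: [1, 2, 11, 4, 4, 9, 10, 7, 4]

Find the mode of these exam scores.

4

Step 1: Count the frequency of each value:
  1: appears 1 time(s)
  2: appears 1 time(s)
  4: appears 3 time(s)
  7: appears 1 time(s)
  9: appears 1 time(s)
  10: appears 1 time(s)
  11: appears 1 time(s)
Step 2: The value 4 appears most frequently (3 times).
Step 3: Mode = 4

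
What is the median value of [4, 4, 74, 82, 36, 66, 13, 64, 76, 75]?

65

Step 1: Sort the data in ascending order: [4, 4, 13, 36, 64, 66, 74, 75, 76, 82]
Step 2: The number of values is n = 10.
Step 3: Since n is even, the median is the average of positions 5 and 6:
  Median = (64 + 66) / 2 = 65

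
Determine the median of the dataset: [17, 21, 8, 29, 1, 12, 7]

12

Step 1: Sort the data in ascending order: [1, 7, 8, 12, 17, 21, 29]
Step 2: The number of values is n = 7.
Step 3: Since n is odd, the median is the middle value at position 4: 12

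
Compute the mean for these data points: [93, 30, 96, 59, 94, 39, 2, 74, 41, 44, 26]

54.3636

Step 1: Sum all values: 93 + 30 + 96 + 59 + 94 + 39 + 2 + 74 + 41 + 44 + 26 = 598
Step 2: Count the number of values: n = 11
Step 3: Mean = sum / n = 598 / 11 = 54.3636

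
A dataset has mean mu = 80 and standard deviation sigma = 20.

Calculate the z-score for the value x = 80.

0

Step 1: Recall the z-score formula: z = (x - mu) / sigma
Step 2: Substitute values: z = (80 - 80) / 20
Step 3: z = 0 / 20 = 0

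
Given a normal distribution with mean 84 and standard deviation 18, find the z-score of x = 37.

-2.6111

Step 1: Recall the z-score formula: z = (x - mu) / sigma
Step 2: Substitute values: z = (37 - 84) / 18
Step 3: z = -47 / 18 = -2.6111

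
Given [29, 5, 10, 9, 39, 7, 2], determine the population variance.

166.2449

Step 1: Compute the mean: (29 + 5 + 10 + 9 + 39 + 7 + 2) / 7 = 14.4286
Step 2: Compute squared deviations from the mean:
  (29 - 14.4286)^2 = 212.3265
  (5 - 14.4286)^2 = 88.898
  (10 - 14.4286)^2 = 19.6122
  (9 - 14.4286)^2 = 29.4694
  (39 - 14.4286)^2 = 603.7551
  (7 - 14.4286)^2 = 55.1837
  (2 - 14.4286)^2 = 154.4694
Step 3: Sum of squared deviations = 1163.7143
Step 4: Population variance = 1163.7143 / 7 = 166.2449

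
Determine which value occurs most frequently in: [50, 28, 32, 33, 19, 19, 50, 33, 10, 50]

50

Step 1: Count the frequency of each value:
  10: appears 1 time(s)
  19: appears 2 time(s)
  28: appears 1 time(s)
  32: appears 1 time(s)
  33: appears 2 time(s)
  50: appears 3 time(s)
Step 2: The value 50 appears most frequently (3 times).
Step 3: Mode = 50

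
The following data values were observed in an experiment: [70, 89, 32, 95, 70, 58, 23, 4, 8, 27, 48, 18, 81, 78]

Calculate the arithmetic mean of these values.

50.0714

Step 1: Sum all values: 70 + 89 + 32 + 95 + 70 + 58 + 23 + 4 + 8 + 27 + 48 + 18 + 81 + 78 = 701
Step 2: Count the number of values: n = 14
Step 3: Mean = sum / n = 701 / 14 = 50.0714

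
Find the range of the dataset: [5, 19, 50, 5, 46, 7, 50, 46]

45

Step 1: Identify the maximum value: max = 50
Step 2: Identify the minimum value: min = 5
Step 3: Range = max - min = 50 - 5 = 45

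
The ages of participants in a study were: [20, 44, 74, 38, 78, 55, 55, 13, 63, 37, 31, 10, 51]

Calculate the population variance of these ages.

434.9467

Step 1: Compute the mean: (20 + 44 + 74 + 38 + 78 + 55 + 55 + 13 + 63 + 37 + 31 + 10 + 51) / 13 = 43.7692
Step 2: Compute squared deviations from the mean:
  (20 - 43.7692)^2 = 564.9763
  (44 - 43.7692)^2 = 0.0533
  (74 - 43.7692)^2 = 913.8994
  (38 - 43.7692)^2 = 33.284
  (78 - 43.7692)^2 = 1171.7456
  (55 - 43.7692)^2 = 126.1302
  (55 - 43.7692)^2 = 126.1302
  (13 - 43.7692)^2 = 946.7456
  (63 - 43.7692)^2 = 369.8225
  (37 - 43.7692)^2 = 45.8225
  (31 - 43.7692)^2 = 163.0533
  (10 - 43.7692)^2 = 1140.3609
  (51 - 43.7692)^2 = 52.284
Step 3: Sum of squared deviations = 5654.3077
Step 4: Population variance = 5654.3077 / 13 = 434.9467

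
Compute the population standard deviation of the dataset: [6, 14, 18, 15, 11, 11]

3.7749

Step 1: Compute the mean: 12.5
Step 2: Sum of squared deviations from the mean: 85.5
Step 3: Population variance = 85.5 / 6 = 14.25
Step 4: Standard deviation = sqrt(14.25) = 3.7749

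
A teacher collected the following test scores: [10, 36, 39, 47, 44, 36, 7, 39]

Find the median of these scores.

37.5

Step 1: Sort the data in ascending order: [7, 10, 36, 36, 39, 39, 44, 47]
Step 2: The number of values is n = 8.
Step 3: Since n is even, the median is the average of positions 4 and 5:
  Median = (36 + 39) / 2 = 37.5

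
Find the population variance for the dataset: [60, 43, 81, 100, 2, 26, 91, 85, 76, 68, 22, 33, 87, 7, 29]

992.5333

Step 1: Compute the mean: (60 + 43 + 81 + 100 + 2 + 26 + 91 + 85 + 76 + 68 + 22 + 33 + 87 + 7 + 29) / 15 = 54
Step 2: Compute squared deviations from the mean:
  (60 - 54)^2 = 36
  (43 - 54)^2 = 121
  (81 - 54)^2 = 729
  (100 - 54)^2 = 2116
  (2 - 54)^2 = 2704
  (26 - 54)^2 = 784
  (91 - 54)^2 = 1369
  (85 - 54)^2 = 961
  (76 - 54)^2 = 484
  (68 - 54)^2 = 196
  (22 - 54)^2 = 1024
  (33 - 54)^2 = 441
  (87 - 54)^2 = 1089
  (7 - 54)^2 = 2209
  (29 - 54)^2 = 625
Step 3: Sum of squared deviations = 14888
Step 4: Population variance = 14888 / 15 = 992.5333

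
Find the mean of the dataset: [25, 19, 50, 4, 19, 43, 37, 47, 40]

31.5556

Step 1: Sum all values: 25 + 19 + 50 + 4 + 19 + 43 + 37 + 47 + 40 = 284
Step 2: Count the number of values: n = 9
Step 3: Mean = sum / n = 284 / 9 = 31.5556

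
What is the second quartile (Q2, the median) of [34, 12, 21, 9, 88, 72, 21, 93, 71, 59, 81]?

59

Step 1: Sort the data: [9, 12, 21, 21, 34, 59, 71, 72, 81, 88, 93]
Step 2: n = 11
Step 3: Q2 is the median. Since n is odd, it is the middle value at position 6: 59
Step 4: Q2 = 59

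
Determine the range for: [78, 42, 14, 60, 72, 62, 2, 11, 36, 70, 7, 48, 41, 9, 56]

76

Step 1: Identify the maximum value: max = 78
Step 2: Identify the minimum value: min = 2
Step 3: Range = max - min = 78 - 2 = 76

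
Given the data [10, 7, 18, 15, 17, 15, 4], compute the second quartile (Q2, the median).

15

Step 1: Sort the data: [4, 7, 10, 15, 15, 17, 18]
Step 2: n = 7
Step 3: Q2 is the median. Since n is odd, it is the middle value at position 4: 15
Step 4: Q2 = 15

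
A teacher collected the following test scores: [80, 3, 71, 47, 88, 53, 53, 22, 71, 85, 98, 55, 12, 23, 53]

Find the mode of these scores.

53

Step 1: Count the frequency of each value:
  3: appears 1 time(s)
  12: appears 1 time(s)
  22: appears 1 time(s)
  23: appears 1 time(s)
  47: appears 1 time(s)
  53: appears 3 time(s)
  55: appears 1 time(s)
  71: appears 2 time(s)
  80: appears 1 time(s)
  85: appears 1 time(s)
  88: appears 1 time(s)
  98: appears 1 time(s)
Step 2: The value 53 appears most frequently (3 times).
Step 3: Mode = 53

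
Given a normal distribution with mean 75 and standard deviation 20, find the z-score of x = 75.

0

Step 1: Recall the z-score formula: z = (x - mu) / sigma
Step 2: Substitute values: z = (75 - 75) / 20
Step 3: z = 0 / 20 = 0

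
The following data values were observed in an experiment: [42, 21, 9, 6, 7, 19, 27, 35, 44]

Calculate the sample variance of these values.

215.25

Step 1: Compute the mean: (42 + 21 + 9 + 6 + 7 + 19 + 27 + 35 + 44) / 9 = 23.3333
Step 2: Compute squared deviations from the mean:
  (42 - 23.3333)^2 = 348.4444
  (21 - 23.3333)^2 = 5.4444
  (9 - 23.3333)^2 = 205.4444
  (6 - 23.3333)^2 = 300.4444
  (7 - 23.3333)^2 = 266.7778
  (19 - 23.3333)^2 = 18.7778
  (27 - 23.3333)^2 = 13.4444
  (35 - 23.3333)^2 = 136.1111
  (44 - 23.3333)^2 = 427.1111
Step 3: Sum of squared deviations = 1722
Step 4: Sample variance = 1722 / 8 = 215.25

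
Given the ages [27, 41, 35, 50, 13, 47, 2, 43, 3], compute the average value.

29

Step 1: Sum all values: 27 + 41 + 35 + 50 + 13 + 47 + 2 + 43 + 3 = 261
Step 2: Count the number of values: n = 9
Step 3: Mean = sum / n = 261 / 9 = 29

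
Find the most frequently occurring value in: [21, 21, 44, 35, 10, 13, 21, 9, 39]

21

Step 1: Count the frequency of each value:
  9: appears 1 time(s)
  10: appears 1 time(s)
  13: appears 1 time(s)
  21: appears 3 time(s)
  35: appears 1 time(s)
  39: appears 1 time(s)
  44: appears 1 time(s)
Step 2: The value 21 appears most frequently (3 times).
Step 3: Mode = 21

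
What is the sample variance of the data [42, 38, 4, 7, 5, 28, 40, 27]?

264.4107

Step 1: Compute the mean: (42 + 38 + 4 + 7 + 5 + 28 + 40 + 27) / 8 = 23.875
Step 2: Compute squared deviations from the mean:
  (42 - 23.875)^2 = 328.5156
  (38 - 23.875)^2 = 199.5156
  (4 - 23.875)^2 = 395.0156
  (7 - 23.875)^2 = 284.7656
  (5 - 23.875)^2 = 356.2656
  (28 - 23.875)^2 = 17.0156
  (40 - 23.875)^2 = 260.0156
  (27 - 23.875)^2 = 9.7656
Step 3: Sum of squared deviations = 1850.875
Step 4: Sample variance = 1850.875 / 7 = 264.4107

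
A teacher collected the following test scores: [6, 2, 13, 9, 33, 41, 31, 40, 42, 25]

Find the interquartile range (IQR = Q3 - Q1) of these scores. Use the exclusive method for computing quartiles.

32

Step 1: Sort the data: [2, 6, 9, 13, 25, 31, 33, 40, 41, 42]
Step 2: n = 10
Step 3: Using the exclusive quartile method:
  Q1 = 8.25
  Q2 (median) = 28
  Q3 = 40.25
  IQR = Q3 - Q1 = 40.25 - 8.25 = 32
Step 4: IQR = 32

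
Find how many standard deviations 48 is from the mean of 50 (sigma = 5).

-0.4

Step 1: Recall the z-score formula: z = (x - mu) / sigma
Step 2: Substitute values: z = (48 - 50) / 5
Step 3: z = -2 / 5 = -0.4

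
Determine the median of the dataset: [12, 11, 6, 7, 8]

8

Step 1: Sort the data in ascending order: [6, 7, 8, 11, 12]
Step 2: The number of values is n = 5.
Step 3: Since n is odd, the median is the middle value at position 3: 8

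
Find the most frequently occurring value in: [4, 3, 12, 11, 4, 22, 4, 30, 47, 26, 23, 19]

4

Step 1: Count the frequency of each value:
  3: appears 1 time(s)
  4: appears 3 time(s)
  11: appears 1 time(s)
  12: appears 1 time(s)
  19: appears 1 time(s)
  22: appears 1 time(s)
  23: appears 1 time(s)
  26: appears 1 time(s)
  30: appears 1 time(s)
  47: appears 1 time(s)
Step 2: The value 4 appears most frequently (3 times).
Step 3: Mode = 4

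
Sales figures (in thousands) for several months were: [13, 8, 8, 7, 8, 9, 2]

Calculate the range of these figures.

11

Step 1: Identify the maximum value: max = 13
Step 2: Identify the minimum value: min = 2
Step 3: Range = max - min = 13 - 2 = 11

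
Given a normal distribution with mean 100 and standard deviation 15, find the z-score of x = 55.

-3

Step 1: Recall the z-score formula: z = (x - mu) / sigma
Step 2: Substitute values: z = (55 - 100) / 15
Step 3: z = -45 / 15 = -3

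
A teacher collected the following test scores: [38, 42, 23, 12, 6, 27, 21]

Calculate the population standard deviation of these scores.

11.9932

Step 1: Compute the mean: 24.1429
Step 2: Sum of squared deviations from the mean: 1006.8571
Step 3: Population variance = 1006.8571 / 7 = 143.8367
Step 4: Standard deviation = sqrt(143.8367) = 11.9932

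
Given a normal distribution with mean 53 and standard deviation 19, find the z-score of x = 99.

2.4211

Step 1: Recall the z-score formula: z = (x - mu) / sigma
Step 2: Substitute values: z = (99 - 53) / 19
Step 3: z = 46 / 19 = 2.4211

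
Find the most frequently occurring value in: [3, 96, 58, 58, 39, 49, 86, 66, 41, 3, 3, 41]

3

Step 1: Count the frequency of each value:
  3: appears 3 time(s)
  39: appears 1 time(s)
  41: appears 2 time(s)
  49: appears 1 time(s)
  58: appears 2 time(s)
  66: appears 1 time(s)
  86: appears 1 time(s)
  96: appears 1 time(s)
Step 2: The value 3 appears most frequently (3 times).
Step 3: Mode = 3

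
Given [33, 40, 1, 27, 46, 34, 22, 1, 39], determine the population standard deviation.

15.4056

Step 1: Compute the mean: 27
Step 2: Sum of squared deviations from the mean: 2136
Step 3: Population variance = 2136 / 9 = 237.3333
Step 4: Standard deviation = sqrt(237.3333) = 15.4056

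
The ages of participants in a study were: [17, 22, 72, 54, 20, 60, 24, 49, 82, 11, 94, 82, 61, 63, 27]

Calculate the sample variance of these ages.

740.3143

Step 1: Compute the mean: (17 + 22 + 72 + 54 + 20 + 60 + 24 + 49 + 82 + 11 + 94 + 82 + 61 + 63 + 27) / 15 = 49.2
Step 2: Compute squared deviations from the mean:
  (17 - 49.2)^2 = 1036.84
  (22 - 49.2)^2 = 739.84
  (72 - 49.2)^2 = 519.84
  (54 - 49.2)^2 = 23.04
  (20 - 49.2)^2 = 852.64
  (60 - 49.2)^2 = 116.64
  (24 - 49.2)^2 = 635.04
  (49 - 49.2)^2 = 0.04
  (82 - 49.2)^2 = 1075.84
  (11 - 49.2)^2 = 1459.24
  (94 - 49.2)^2 = 2007.04
  (82 - 49.2)^2 = 1075.84
  (61 - 49.2)^2 = 139.24
  (63 - 49.2)^2 = 190.44
  (27 - 49.2)^2 = 492.84
Step 3: Sum of squared deviations = 10364.4
Step 4: Sample variance = 10364.4 / 14 = 740.3143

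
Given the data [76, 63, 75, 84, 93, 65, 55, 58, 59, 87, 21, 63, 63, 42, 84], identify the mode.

63

Step 1: Count the frequency of each value:
  21: appears 1 time(s)
  42: appears 1 time(s)
  55: appears 1 time(s)
  58: appears 1 time(s)
  59: appears 1 time(s)
  63: appears 3 time(s)
  65: appears 1 time(s)
  75: appears 1 time(s)
  76: appears 1 time(s)
  84: appears 2 time(s)
  87: appears 1 time(s)
  93: appears 1 time(s)
Step 2: The value 63 appears most frequently (3 times).
Step 3: Mode = 63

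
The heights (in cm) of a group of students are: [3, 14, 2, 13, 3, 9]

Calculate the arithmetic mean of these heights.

7.3333

Step 1: Sum all values: 3 + 14 + 2 + 13 + 3 + 9 = 44
Step 2: Count the number of values: n = 6
Step 3: Mean = sum / n = 44 / 6 = 7.3333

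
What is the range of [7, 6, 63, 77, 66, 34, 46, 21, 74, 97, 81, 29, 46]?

91

Step 1: Identify the maximum value: max = 97
Step 2: Identify the minimum value: min = 6
Step 3: Range = max - min = 97 - 6 = 91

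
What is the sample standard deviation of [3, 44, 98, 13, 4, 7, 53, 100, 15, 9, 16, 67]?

36.0634

Step 1: Compute the mean: 35.75
Step 2: Sum of squared deviations from the mean: 14306.25
Step 3: Sample variance = 14306.25 / 11 = 1300.5682
Step 4: Standard deviation = sqrt(1300.5682) = 36.0634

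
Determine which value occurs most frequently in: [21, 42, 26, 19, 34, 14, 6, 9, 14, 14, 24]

14

Step 1: Count the frequency of each value:
  6: appears 1 time(s)
  9: appears 1 time(s)
  14: appears 3 time(s)
  19: appears 1 time(s)
  21: appears 1 time(s)
  24: appears 1 time(s)
  26: appears 1 time(s)
  34: appears 1 time(s)
  42: appears 1 time(s)
Step 2: The value 14 appears most frequently (3 times).
Step 3: Mode = 14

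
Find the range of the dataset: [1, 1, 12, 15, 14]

14

Step 1: Identify the maximum value: max = 15
Step 2: Identify the minimum value: min = 1
Step 3: Range = max - min = 15 - 1 = 14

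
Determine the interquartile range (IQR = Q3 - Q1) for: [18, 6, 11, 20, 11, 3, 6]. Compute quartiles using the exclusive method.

12

Step 1: Sort the data: [3, 6, 6, 11, 11, 18, 20]
Step 2: n = 7
Step 3: Using the exclusive quartile method:
  Q1 = 6
  Q2 (median) = 11
  Q3 = 18
  IQR = Q3 - Q1 = 18 - 6 = 12
Step 4: IQR = 12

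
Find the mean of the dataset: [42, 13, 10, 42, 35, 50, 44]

33.7143

Step 1: Sum all values: 42 + 13 + 10 + 42 + 35 + 50 + 44 = 236
Step 2: Count the number of values: n = 7
Step 3: Mean = sum / n = 236 / 7 = 33.7143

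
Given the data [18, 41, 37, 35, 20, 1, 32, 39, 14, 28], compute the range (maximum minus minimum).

40

Step 1: Identify the maximum value: max = 41
Step 2: Identify the minimum value: min = 1
Step 3: Range = max - min = 41 - 1 = 40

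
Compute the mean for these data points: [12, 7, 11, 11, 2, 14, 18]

10.7143

Step 1: Sum all values: 12 + 7 + 11 + 11 + 2 + 14 + 18 = 75
Step 2: Count the number of values: n = 7
Step 3: Mean = sum / n = 75 / 7 = 10.7143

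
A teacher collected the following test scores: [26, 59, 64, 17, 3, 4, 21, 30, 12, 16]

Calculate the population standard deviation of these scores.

19.8937

Step 1: Compute the mean: 25.2
Step 2: Sum of squared deviations from the mean: 3957.6
Step 3: Population variance = 3957.6 / 10 = 395.76
Step 4: Standard deviation = sqrt(395.76) = 19.8937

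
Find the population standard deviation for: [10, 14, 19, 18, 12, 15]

3.1447

Step 1: Compute the mean: 14.6667
Step 2: Sum of squared deviations from the mean: 59.3333
Step 3: Population variance = 59.3333 / 6 = 9.8889
Step 4: Standard deviation = sqrt(9.8889) = 3.1447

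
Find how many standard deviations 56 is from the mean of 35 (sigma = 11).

1.9091

Step 1: Recall the z-score formula: z = (x - mu) / sigma
Step 2: Substitute values: z = (56 - 35) / 11
Step 3: z = 21 / 11 = 1.9091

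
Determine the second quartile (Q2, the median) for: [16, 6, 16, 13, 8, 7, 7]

8

Step 1: Sort the data: [6, 7, 7, 8, 13, 16, 16]
Step 2: n = 7
Step 3: Q2 is the median. Since n is odd, it is the middle value at position 4: 8
Step 4: Q2 = 8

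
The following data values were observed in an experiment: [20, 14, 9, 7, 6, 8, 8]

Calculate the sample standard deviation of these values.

4.9905

Step 1: Compute the mean: 10.2857
Step 2: Sum of squared deviations from the mean: 149.4286
Step 3: Sample variance = 149.4286 / 6 = 24.9048
Step 4: Standard deviation = sqrt(24.9048) = 4.9905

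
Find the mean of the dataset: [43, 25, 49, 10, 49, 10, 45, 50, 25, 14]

32

Step 1: Sum all values: 43 + 25 + 49 + 10 + 49 + 10 + 45 + 50 + 25 + 14 = 320
Step 2: Count the number of values: n = 10
Step 3: Mean = sum / n = 320 / 10 = 32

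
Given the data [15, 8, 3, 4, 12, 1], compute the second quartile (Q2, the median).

6

Step 1: Sort the data: [1, 3, 4, 8, 12, 15]
Step 2: n = 6
Step 3: Q2 is the median. Since n is even, it is the average of the values at positions 3 and 4:
  Q2 = (4 + 8) / 2 = 6
Step 4: Q2 = 6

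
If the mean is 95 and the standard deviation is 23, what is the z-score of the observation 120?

1.087

Step 1: Recall the z-score formula: z = (x - mu) / sigma
Step 2: Substitute values: z = (120 - 95) / 23
Step 3: z = 25 / 23 = 1.087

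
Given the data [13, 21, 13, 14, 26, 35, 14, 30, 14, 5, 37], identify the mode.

14

Step 1: Count the frequency of each value:
  5: appears 1 time(s)
  13: appears 2 time(s)
  14: appears 3 time(s)
  21: appears 1 time(s)
  26: appears 1 time(s)
  30: appears 1 time(s)
  35: appears 1 time(s)
  37: appears 1 time(s)
Step 2: The value 14 appears most frequently (3 times).
Step 3: Mode = 14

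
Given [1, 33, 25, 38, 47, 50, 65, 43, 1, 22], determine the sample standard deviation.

20.7217

Step 1: Compute the mean: 32.5
Step 2: Sum of squared deviations from the mean: 3864.5
Step 3: Sample variance = 3864.5 / 9 = 429.3889
Step 4: Standard deviation = sqrt(429.3889) = 20.7217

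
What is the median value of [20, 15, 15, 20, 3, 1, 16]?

15

Step 1: Sort the data in ascending order: [1, 3, 15, 15, 16, 20, 20]
Step 2: The number of values is n = 7.
Step 3: Since n is odd, the median is the middle value at position 4: 15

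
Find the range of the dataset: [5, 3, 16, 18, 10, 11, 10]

15

Step 1: Identify the maximum value: max = 18
Step 2: Identify the minimum value: min = 3
Step 3: Range = max - min = 18 - 3 = 15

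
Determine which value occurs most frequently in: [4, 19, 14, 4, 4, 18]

4

Step 1: Count the frequency of each value:
  4: appears 3 time(s)
  14: appears 1 time(s)
  18: appears 1 time(s)
  19: appears 1 time(s)
Step 2: The value 4 appears most frequently (3 times).
Step 3: Mode = 4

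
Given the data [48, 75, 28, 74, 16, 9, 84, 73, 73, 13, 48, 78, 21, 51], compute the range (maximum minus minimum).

75

Step 1: Identify the maximum value: max = 84
Step 2: Identify the minimum value: min = 9
Step 3: Range = max - min = 84 - 9 = 75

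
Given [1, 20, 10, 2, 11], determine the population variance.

47.76

Step 1: Compute the mean: (1 + 20 + 10 + 2 + 11) / 5 = 8.8
Step 2: Compute squared deviations from the mean:
  (1 - 8.8)^2 = 60.84
  (20 - 8.8)^2 = 125.44
  (10 - 8.8)^2 = 1.44
  (2 - 8.8)^2 = 46.24
  (11 - 8.8)^2 = 4.84
Step 3: Sum of squared deviations = 238.8
Step 4: Population variance = 238.8 / 5 = 47.76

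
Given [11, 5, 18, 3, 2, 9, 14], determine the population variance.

30.1224

Step 1: Compute the mean: (11 + 5 + 18 + 3 + 2 + 9 + 14) / 7 = 8.8571
Step 2: Compute squared deviations from the mean:
  (11 - 8.8571)^2 = 4.5918
  (5 - 8.8571)^2 = 14.8776
  (18 - 8.8571)^2 = 83.5918
  (3 - 8.8571)^2 = 34.3061
  (2 - 8.8571)^2 = 47.0204
  (9 - 8.8571)^2 = 0.0204
  (14 - 8.8571)^2 = 26.449
Step 3: Sum of squared deviations = 210.8571
Step 4: Population variance = 210.8571 / 7 = 30.1224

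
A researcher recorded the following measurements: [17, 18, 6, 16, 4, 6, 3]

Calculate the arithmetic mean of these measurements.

10

Step 1: Sum all values: 17 + 18 + 6 + 16 + 4 + 6 + 3 = 70
Step 2: Count the number of values: n = 7
Step 3: Mean = sum / n = 70 / 7 = 10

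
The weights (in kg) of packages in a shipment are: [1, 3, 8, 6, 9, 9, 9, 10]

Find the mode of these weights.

9

Step 1: Count the frequency of each value:
  1: appears 1 time(s)
  3: appears 1 time(s)
  6: appears 1 time(s)
  8: appears 1 time(s)
  9: appears 3 time(s)
  10: appears 1 time(s)
Step 2: The value 9 appears most frequently (3 times).
Step 3: Mode = 9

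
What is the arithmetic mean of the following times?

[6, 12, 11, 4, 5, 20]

9.6667

Step 1: Sum all values: 6 + 12 + 11 + 4 + 5 + 20 = 58
Step 2: Count the number of values: n = 6
Step 3: Mean = sum / n = 58 / 6 = 9.6667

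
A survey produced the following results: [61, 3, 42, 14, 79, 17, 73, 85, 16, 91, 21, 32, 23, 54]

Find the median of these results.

37

Step 1: Sort the data in ascending order: [3, 14, 16, 17, 21, 23, 32, 42, 54, 61, 73, 79, 85, 91]
Step 2: The number of values is n = 14.
Step 3: Since n is even, the median is the average of positions 7 and 8:
  Median = (32 + 42) / 2 = 37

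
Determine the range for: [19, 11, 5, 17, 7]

14

Step 1: Identify the maximum value: max = 19
Step 2: Identify the minimum value: min = 5
Step 3: Range = max - min = 19 - 5 = 14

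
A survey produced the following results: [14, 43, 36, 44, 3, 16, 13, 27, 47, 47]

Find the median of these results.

31.5

Step 1: Sort the data in ascending order: [3, 13, 14, 16, 27, 36, 43, 44, 47, 47]
Step 2: The number of values is n = 10.
Step 3: Since n is even, the median is the average of positions 5 and 6:
  Median = (27 + 36) / 2 = 31.5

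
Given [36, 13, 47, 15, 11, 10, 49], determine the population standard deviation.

16.2166

Step 1: Compute the mean: 25.8571
Step 2: Sum of squared deviations from the mean: 1840.8571
Step 3: Population variance = 1840.8571 / 7 = 262.9796
Step 4: Standard deviation = sqrt(262.9796) = 16.2166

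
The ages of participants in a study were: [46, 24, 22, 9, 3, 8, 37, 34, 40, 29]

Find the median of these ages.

26.5

Step 1: Sort the data in ascending order: [3, 8, 9, 22, 24, 29, 34, 37, 40, 46]
Step 2: The number of values is n = 10.
Step 3: Since n is even, the median is the average of positions 5 and 6:
  Median = (24 + 29) / 2 = 26.5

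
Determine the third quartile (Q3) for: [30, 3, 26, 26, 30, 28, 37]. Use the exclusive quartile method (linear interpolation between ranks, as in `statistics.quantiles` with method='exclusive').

30

Step 1: Sort the data: [3, 26, 26, 28, 30, 30, 37]
Step 2: n = 7
Step 3: Using the exclusive quartile method:
  Q1 = 26
  Q2 (median) = 28
  Q3 = 30
  IQR = Q3 - Q1 = 30 - 26 = 4
Step 4: Q3 = 30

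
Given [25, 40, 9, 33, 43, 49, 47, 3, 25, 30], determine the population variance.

214.64

Step 1: Compute the mean: (25 + 40 + 9 + 33 + 43 + 49 + 47 + 3 + 25 + 30) / 10 = 30.4
Step 2: Compute squared deviations from the mean:
  (25 - 30.4)^2 = 29.16
  (40 - 30.4)^2 = 92.16
  (9 - 30.4)^2 = 457.96
  (33 - 30.4)^2 = 6.76
  (43 - 30.4)^2 = 158.76
  (49 - 30.4)^2 = 345.96
  (47 - 30.4)^2 = 275.56
  (3 - 30.4)^2 = 750.76
  (25 - 30.4)^2 = 29.16
  (30 - 30.4)^2 = 0.16
Step 3: Sum of squared deviations = 2146.4
Step 4: Population variance = 2146.4 / 10 = 214.64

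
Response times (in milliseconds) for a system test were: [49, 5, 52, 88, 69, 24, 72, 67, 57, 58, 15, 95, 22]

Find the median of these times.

57

Step 1: Sort the data in ascending order: [5, 15, 22, 24, 49, 52, 57, 58, 67, 69, 72, 88, 95]
Step 2: The number of values is n = 13.
Step 3: Since n is odd, the median is the middle value at position 7: 57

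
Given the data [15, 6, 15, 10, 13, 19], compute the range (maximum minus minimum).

13

Step 1: Identify the maximum value: max = 19
Step 2: Identify the minimum value: min = 6
Step 3: Range = max - min = 19 - 6 = 13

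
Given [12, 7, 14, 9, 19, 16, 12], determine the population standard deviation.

3.7688

Step 1: Compute the mean: 12.7143
Step 2: Sum of squared deviations from the mean: 99.4286
Step 3: Population variance = 99.4286 / 7 = 14.2041
Step 4: Standard deviation = sqrt(14.2041) = 3.7688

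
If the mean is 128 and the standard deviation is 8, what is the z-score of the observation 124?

-0.5

Step 1: Recall the z-score formula: z = (x - mu) / sigma
Step 2: Substitute values: z = (124 - 128) / 8
Step 3: z = -4 / 8 = -0.5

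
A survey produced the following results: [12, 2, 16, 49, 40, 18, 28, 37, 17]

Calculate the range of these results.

47

Step 1: Identify the maximum value: max = 49
Step 2: Identify the minimum value: min = 2
Step 3: Range = max - min = 49 - 2 = 47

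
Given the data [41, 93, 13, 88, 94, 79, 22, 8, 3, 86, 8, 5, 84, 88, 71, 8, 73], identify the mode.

8

Step 1: Count the frequency of each value:
  3: appears 1 time(s)
  5: appears 1 time(s)
  8: appears 3 time(s)
  13: appears 1 time(s)
  22: appears 1 time(s)
  41: appears 1 time(s)
  71: appears 1 time(s)
  73: appears 1 time(s)
  79: appears 1 time(s)
  84: appears 1 time(s)
  86: appears 1 time(s)
  88: appears 2 time(s)
  93: appears 1 time(s)
  94: appears 1 time(s)
Step 2: The value 8 appears most frequently (3 times).
Step 3: Mode = 8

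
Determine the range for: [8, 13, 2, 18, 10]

16

Step 1: Identify the maximum value: max = 18
Step 2: Identify the minimum value: min = 2
Step 3: Range = max - min = 18 - 2 = 16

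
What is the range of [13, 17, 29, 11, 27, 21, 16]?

18

Step 1: Identify the maximum value: max = 29
Step 2: Identify the minimum value: min = 11
Step 3: Range = max - min = 29 - 11 = 18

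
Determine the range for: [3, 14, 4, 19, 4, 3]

16

Step 1: Identify the maximum value: max = 19
Step 2: Identify the minimum value: min = 3
Step 3: Range = max - min = 19 - 3 = 16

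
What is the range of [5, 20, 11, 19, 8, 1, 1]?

19

Step 1: Identify the maximum value: max = 20
Step 2: Identify the minimum value: min = 1
Step 3: Range = max - min = 20 - 1 = 19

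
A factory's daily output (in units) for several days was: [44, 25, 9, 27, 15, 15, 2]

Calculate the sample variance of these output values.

190.619

Step 1: Compute the mean: (44 + 25 + 9 + 27 + 15 + 15 + 2) / 7 = 19.5714
Step 2: Compute squared deviations from the mean:
  (44 - 19.5714)^2 = 596.7551
  (25 - 19.5714)^2 = 29.4694
  (9 - 19.5714)^2 = 111.7551
  (27 - 19.5714)^2 = 55.1837
  (15 - 19.5714)^2 = 20.898
  (15 - 19.5714)^2 = 20.898
  (2 - 19.5714)^2 = 308.7551
Step 3: Sum of squared deviations = 1143.7143
Step 4: Sample variance = 1143.7143 / 6 = 190.619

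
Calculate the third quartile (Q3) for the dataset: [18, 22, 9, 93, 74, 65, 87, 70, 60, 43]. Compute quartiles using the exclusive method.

77.25

Step 1: Sort the data: [9, 18, 22, 43, 60, 65, 70, 74, 87, 93]
Step 2: n = 10
Step 3: Using the exclusive quartile method:
  Q1 = 21
  Q2 (median) = 62.5
  Q3 = 77.25
  IQR = Q3 - Q1 = 77.25 - 21 = 56.25
Step 4: Q3 = 77.25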